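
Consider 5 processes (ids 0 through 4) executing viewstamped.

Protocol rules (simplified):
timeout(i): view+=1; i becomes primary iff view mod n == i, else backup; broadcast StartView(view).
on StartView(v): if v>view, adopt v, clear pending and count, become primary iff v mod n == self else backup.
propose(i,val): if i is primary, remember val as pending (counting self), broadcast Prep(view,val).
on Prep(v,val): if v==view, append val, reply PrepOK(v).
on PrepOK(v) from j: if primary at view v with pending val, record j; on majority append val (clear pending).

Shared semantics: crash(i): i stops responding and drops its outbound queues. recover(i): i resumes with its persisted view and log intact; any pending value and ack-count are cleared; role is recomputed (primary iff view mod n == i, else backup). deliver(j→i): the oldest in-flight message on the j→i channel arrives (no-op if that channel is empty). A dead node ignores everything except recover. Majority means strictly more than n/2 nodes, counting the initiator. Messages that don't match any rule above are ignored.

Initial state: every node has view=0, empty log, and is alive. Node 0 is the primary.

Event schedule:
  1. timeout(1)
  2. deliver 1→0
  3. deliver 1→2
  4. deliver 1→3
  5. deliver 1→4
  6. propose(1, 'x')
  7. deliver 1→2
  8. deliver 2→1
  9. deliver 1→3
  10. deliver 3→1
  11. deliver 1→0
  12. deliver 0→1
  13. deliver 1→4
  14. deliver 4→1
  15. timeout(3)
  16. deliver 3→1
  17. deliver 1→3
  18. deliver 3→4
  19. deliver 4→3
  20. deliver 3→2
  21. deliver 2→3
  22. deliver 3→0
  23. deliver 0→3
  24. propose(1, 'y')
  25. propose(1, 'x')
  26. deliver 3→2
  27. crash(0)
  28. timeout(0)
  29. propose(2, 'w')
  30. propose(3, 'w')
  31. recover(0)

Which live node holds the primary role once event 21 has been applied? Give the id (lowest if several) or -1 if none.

step 1 timeout(1): 1={prim,v=1,log=-}
step 2 deliver 1→0: 0={back,v=1,log=-}
step 3 deliver 1→2: 2={back,v=1,log=-}
step 4 deliver 1→3: 3={back,v=1,log=-}
step 5 deliver 1→4: 4={back,v=1,log=-}
step 6 propose(1,'x'): —
step 7 deliver 1→2: 2={back,v=1,log=x}
step 8 deliver 2→1: —
step 9 deliver 1→3: 3={back,v=1,log=x}
step 10 deliver 3→1: 1={prim,v=1,log=x}
step 11 deliver 1→0: 0={back,v=1,log=x}
step 12 deliver 0→1: —
step 13 deliver 1→4: 4={back,v=1,log=x}
step 14 deliver 4→1: —
step 15 timeout(3): 3={back,v=2,log=x}
step 16 deliver 3→1: 1={back,v=2,log=x}
step 17 deliver 1→3: —
step 18 deliver 3→4: 4={back,v=2,log=x}
step 19 deliver 4→3: —
step 20 deliver 3→2: 2={prim,v=2,log=x}
step 21 deliver 2→3: —

2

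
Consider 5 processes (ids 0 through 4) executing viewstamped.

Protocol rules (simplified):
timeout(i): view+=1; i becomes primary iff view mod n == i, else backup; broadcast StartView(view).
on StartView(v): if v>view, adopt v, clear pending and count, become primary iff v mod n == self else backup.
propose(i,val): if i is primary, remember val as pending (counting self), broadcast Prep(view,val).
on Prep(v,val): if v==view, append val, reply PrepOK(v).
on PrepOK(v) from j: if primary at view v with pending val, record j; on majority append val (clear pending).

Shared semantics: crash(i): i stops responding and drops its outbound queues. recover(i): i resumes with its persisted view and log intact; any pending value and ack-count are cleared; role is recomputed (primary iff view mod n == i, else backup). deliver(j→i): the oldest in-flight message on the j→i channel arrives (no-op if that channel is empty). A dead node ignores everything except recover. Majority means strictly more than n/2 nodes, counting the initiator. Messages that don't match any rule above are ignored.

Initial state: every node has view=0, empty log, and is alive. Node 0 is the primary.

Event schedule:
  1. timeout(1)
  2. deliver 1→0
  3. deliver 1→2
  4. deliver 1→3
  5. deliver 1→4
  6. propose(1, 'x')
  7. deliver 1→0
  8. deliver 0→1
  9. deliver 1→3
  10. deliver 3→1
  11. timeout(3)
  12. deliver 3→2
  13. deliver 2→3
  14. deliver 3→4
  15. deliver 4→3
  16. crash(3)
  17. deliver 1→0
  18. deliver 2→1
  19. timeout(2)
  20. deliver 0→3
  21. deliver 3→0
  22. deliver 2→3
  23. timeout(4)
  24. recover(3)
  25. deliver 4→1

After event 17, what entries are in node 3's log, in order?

x

[1] timeout(1) → N1(prim v1 [-])
[2] deliver 1→0 → N0(back v1 [-])
[3] deliver 1→2 → N2(back v1 [-])
[4] deliver 1→3 → N3(back v1 [-])
[5] deliver 1→4 → N4(back v1 [-])
[6] propose(1,'x') → ∅
[7] deliver 1→0 → N0(back v1 [x])
[8] deliver 0→1 → ∅
[9] deliver 1→3 → N3(back v1 [x])
[10] deliver 3→1 → N1(prim v1 [x])
[11] timeout(3) → N3(back v2 [x])
[12] deliver 3→2 → N2(prim v2 [-])
[13] deliver 2→3 → ∅
[14] deliver 3→4 → N4(back v2 [-])
[15] deliver 4→3 → ∅
[16] crash(3) → N3(✗back v2 [x])
[17] deliver 1→0 → ∅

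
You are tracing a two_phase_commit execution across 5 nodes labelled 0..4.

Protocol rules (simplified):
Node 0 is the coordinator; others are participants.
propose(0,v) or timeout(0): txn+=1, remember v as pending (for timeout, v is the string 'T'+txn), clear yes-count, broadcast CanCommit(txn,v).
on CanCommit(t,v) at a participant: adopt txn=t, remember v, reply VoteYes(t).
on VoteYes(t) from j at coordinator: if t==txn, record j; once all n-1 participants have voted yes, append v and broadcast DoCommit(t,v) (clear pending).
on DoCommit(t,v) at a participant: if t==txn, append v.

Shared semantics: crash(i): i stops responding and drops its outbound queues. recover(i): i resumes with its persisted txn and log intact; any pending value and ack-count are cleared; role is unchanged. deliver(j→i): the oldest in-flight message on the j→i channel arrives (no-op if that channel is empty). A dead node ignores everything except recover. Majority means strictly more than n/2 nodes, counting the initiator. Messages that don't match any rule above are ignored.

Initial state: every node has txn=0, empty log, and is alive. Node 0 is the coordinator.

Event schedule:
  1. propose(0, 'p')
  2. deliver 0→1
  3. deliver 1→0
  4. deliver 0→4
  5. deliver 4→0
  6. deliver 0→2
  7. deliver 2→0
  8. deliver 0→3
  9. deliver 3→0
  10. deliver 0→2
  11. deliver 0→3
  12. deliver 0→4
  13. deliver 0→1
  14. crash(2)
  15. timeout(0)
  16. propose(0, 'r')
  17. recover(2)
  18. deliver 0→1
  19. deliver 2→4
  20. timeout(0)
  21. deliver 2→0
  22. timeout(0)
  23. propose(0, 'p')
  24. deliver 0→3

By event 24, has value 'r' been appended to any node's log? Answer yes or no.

no

e1 propose(0,'p'): 0[coor,t=1,-]
e2 deliver 0→1: 1[part,t=1,-]
e3 deliver 1→0: ·
e4 deliver 0→4: 4[part,t=1,-]
e5 deliver 4→0: ·
e6 deliver 0→2: 2[part,t=1,-]
e7 deliver 2→0: ·
e8 deliver 0→3: 3[part,t=1,-]
e9 deliver 3→0: 0[coor,t=1,p]
e10 deliver 0→2: 2[part,t=1,p]
e11 deliver 0→3: 3[part,t=1,p]
e12 deliver 0→4: 4[part,t=1,p]
e13 deliver 0→1: 1[part,t=1,p]
e14 crash(2): 2[✗part,t=1,p]
e15 timeout(0): 0[coor,t=2,p]
e16 propose(0,'r'): 0[coor,t=3,p]
e17 recover(2): 2[part,t=1,p]
e18 deliver 0→1: 1[part,t=2,p]
e19 deliver 2→4: ·
e20 timeout(0): 0[coor,t=4,p]
e21 deliver 2→0: ·
e22 timeout(0): 0[coor,t=5,p]
e23 propose(0,'p'): 0[coor,t=6,p]
e24 deliver 0→3: 3[part,t=2,p]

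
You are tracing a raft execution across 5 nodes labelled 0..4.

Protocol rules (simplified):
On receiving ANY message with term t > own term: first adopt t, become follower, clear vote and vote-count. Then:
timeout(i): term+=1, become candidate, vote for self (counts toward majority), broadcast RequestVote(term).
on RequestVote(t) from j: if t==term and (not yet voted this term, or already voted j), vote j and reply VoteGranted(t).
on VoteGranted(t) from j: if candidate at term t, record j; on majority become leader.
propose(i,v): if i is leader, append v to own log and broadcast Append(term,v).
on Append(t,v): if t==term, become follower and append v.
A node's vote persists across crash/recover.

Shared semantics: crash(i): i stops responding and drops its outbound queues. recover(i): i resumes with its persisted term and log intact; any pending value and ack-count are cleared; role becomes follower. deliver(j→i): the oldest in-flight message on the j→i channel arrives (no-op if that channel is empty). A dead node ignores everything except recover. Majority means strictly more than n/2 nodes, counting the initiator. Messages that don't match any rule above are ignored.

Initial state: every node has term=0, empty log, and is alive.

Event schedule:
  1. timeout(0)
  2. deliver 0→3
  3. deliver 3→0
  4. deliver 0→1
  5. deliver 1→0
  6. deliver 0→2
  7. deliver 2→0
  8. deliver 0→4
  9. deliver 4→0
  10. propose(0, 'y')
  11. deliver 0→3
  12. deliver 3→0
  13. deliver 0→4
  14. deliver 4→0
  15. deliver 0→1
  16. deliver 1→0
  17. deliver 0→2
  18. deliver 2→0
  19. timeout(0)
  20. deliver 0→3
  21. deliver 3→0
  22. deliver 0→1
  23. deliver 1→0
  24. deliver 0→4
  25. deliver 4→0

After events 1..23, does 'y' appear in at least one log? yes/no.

1. timeout(0):  <0:cand t1 ->
2. deliver 0→3:  <3:foll t1 ->
3. deliver 3→0:  nop
4. deliver 0→1:  <1:foll t1 ->
5. deliver 1→0:  <0:lead t1 ->
6. deliver 0→2:  <2:foll t1 ->
7. deliver 2→0:  nop
8. deliver 0→4:  <4:foll t1 ->
9. deliver 4→0:  nop
10. propose(0,'y'):  <0:lead t1 y>
11. deliver 0→3:  <3:foll t1 y>
12. deliver 3→0:  nop
13. deliver 0→4:  <4:foll t1 y>
14. deliver 4→0:  nop
15. deliver 0→1:  <1:foll t1 y>
16. deliver 1→0:  nop
17. deliver 0→2:  <2:foll t1 y>
18. deliver 2→0:  nop
19. timeout(0):  <0:cand t2 y>
20. deliver 0→3:  <3:foll t2 y>
21. deliver 3→0:  nop
22. deliver 0→1:  <1:foll t2 y>
23. deliver 1→0:  <0:lead t2 y>

yes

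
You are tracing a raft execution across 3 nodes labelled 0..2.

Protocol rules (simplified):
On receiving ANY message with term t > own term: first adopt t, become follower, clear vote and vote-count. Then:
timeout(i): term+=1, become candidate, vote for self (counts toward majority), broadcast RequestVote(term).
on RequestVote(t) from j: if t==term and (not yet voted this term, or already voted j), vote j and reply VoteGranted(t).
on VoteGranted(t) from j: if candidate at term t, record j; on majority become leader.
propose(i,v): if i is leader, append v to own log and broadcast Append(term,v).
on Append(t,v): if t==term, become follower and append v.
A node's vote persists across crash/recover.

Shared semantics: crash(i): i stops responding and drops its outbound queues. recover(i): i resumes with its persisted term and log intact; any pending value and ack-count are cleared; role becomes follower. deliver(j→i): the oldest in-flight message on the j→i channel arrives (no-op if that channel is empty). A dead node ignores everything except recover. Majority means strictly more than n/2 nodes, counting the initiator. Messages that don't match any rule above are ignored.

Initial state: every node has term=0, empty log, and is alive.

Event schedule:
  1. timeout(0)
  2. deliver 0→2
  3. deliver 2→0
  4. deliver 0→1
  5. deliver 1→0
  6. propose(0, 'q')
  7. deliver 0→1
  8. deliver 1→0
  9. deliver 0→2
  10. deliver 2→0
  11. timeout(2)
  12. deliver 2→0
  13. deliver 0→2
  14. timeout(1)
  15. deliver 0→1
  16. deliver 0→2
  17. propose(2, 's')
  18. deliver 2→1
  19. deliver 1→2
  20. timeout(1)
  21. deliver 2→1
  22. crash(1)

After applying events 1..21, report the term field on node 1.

[1] timeout(0) → N0(cand t1 [-])
[2] deliver 0→2 → N2(foll t1 [-])
[3] deliver 2→0 → N0(lead t1 [-])
[4] deliver 0→1 → N1(foll t1 [-])
[5] deliver 1→0 → ∅
[6] propose(0,'q') → N0(lead t1 [q])
[7] deliver 0→1 → N1(foll t1 [q])
[8] deliver 1→0 → ∅
[9] deliver 0→2 → N2(foll t1 [q])
[10] deliver 2→0 → ∅
[11] timeout(2) → N2(cand t2 [q])
[12] deliver 2→0 → N0(foll t2 [q])
[13] deliver 0→2 → N2(lead t2 [q])
[14] timeout(1) → N1(cand t2 [q])
[15] deliver 0→1 → ∅
[16] deliver 0→2 → ∅
[17] propose(2,'s') → N2(lead t2 [q,s])
[18] deliver 2→1 → ∅
[19] deliver 1→2 → ∅
[20] timeout(1) → N1(cand t3 [q])
[21] deliver 2→1 → ∅

3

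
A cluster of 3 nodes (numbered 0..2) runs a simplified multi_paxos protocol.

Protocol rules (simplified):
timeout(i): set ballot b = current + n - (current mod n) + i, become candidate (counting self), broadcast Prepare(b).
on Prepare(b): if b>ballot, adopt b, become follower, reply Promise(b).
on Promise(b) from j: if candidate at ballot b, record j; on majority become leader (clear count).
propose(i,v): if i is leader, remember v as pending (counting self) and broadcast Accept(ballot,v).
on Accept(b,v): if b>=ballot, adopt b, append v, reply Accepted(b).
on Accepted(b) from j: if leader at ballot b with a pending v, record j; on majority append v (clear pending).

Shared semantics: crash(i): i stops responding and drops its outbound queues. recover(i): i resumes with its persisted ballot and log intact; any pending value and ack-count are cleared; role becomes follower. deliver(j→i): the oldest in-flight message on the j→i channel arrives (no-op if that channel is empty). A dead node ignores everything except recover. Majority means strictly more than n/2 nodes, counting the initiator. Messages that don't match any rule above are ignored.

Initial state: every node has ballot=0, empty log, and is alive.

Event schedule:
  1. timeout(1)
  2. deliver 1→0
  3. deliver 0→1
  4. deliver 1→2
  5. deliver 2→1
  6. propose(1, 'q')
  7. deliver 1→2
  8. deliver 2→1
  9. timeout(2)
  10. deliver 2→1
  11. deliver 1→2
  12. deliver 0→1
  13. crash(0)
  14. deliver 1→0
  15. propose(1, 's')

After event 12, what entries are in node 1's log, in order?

q

[1] timeout(1) → N1(cand b4 [-])
[2] deliver 1→0 → N0(foll b4 [-])
[3] deliver 0→1 → N1(lead b4 [-])
[4] deliver 1→2 → N2(foll b4 [-])
[5] deliver 2→1 → ∅
[6] propose(1,'q') → ∅
[7] deliver 1→2 → N2(foll b4 [q])
[8] deliver 2→1 → N1(lead b4 [q])
[9] timeout(2) → N2(cand b8 [q])
[10] deliver 2→1 → N1(foll b8 [q])
[11] deliver 1→2 → N2(lead b8 [q])
[12] deliver 0→1 → ∅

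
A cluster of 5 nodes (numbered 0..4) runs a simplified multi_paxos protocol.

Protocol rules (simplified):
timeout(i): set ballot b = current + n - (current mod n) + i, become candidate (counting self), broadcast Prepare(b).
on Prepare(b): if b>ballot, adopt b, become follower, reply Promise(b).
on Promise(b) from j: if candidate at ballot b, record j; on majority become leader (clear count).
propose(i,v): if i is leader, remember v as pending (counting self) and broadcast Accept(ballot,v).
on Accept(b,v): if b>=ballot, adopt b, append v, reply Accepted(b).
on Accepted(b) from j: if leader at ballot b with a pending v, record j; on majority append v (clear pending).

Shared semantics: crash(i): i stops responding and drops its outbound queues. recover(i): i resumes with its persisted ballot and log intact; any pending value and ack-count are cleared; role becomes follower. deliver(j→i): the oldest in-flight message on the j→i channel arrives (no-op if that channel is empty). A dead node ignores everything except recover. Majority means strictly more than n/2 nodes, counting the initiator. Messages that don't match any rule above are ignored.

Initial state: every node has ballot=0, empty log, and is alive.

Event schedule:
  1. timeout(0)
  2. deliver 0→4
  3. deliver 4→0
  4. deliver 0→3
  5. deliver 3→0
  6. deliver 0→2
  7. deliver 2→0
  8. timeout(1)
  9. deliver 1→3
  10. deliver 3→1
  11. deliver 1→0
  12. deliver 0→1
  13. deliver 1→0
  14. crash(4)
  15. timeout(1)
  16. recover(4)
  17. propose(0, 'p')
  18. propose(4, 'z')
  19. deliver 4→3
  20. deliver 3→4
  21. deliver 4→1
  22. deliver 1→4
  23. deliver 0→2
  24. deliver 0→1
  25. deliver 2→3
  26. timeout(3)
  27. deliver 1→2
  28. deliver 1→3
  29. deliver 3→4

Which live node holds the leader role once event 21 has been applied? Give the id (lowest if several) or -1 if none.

-1

[1] timeout(0) → N0(cand b5 [-])
[2] deliver 0→4 → N4(foll b5 [-])
[3] deliver 4→0 → ∅
[4] deliver 0→3 → N3(foll b5 [-])
[5] deliver 3→0 → N0(lead b5 [-])
[6] deliver 0→2 → N2(foll b5 [-])
[7] deliver 2→0 → ∅
[8] timeout(1) → N1(cand b6 [-])
[9] deliver 1→3 → N3(foll b6 [-])
[10] deliver 3→1 → ∅
[11] deliver 1→0 → N0(foll b6 [-])
[12] deliver 0→1 → ∅
[13] deliver 1→0 → ∅
[14] crash(4) → N4(✗foll b5 [-])
[15] timeout(1) → N1(cand b11 [-])
[16] recover(4) → N4(foll b5 [-])
[17] propose(0,'p') → ∅
[18] propose(4,'z') → ∅
[19] deliver 4→3 → ∅
[20] deliver 3→4 → ∅
[21] deliver 4→1 → ∅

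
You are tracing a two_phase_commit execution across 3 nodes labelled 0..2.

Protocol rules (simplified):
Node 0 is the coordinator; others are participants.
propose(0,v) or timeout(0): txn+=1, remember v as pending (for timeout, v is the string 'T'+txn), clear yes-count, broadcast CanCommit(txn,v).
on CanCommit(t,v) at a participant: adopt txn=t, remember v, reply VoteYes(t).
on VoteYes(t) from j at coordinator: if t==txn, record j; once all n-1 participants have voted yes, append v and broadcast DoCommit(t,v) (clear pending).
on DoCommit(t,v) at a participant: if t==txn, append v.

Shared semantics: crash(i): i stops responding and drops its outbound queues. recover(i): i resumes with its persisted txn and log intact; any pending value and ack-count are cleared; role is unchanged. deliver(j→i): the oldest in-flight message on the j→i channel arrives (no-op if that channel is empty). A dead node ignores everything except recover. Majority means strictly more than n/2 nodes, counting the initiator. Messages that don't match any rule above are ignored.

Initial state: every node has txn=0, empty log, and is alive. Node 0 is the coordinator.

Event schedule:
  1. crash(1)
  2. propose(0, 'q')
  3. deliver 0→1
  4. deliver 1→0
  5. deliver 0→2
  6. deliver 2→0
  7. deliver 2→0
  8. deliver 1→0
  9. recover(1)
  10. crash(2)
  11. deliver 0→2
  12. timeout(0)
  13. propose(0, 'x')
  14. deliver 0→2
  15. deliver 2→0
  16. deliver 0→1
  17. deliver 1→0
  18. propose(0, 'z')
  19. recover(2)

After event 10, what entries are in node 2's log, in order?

1. crash(1):  <1:✗part t0 ->
2. propose(0,'q'):  <0:coor t1 ->
3. deliver 0→1:  nop
4. deliver 1→0:  nop
5. deliver 0→2:  <2:part t1 ->
6. deliver 2→0:  nop
7. deliver 2→0:  nop
8. deliver 1→0:  nop
9. recover(1):  <1:part t0 ->
10. crash(2):  <2:✗part t1 ->

empty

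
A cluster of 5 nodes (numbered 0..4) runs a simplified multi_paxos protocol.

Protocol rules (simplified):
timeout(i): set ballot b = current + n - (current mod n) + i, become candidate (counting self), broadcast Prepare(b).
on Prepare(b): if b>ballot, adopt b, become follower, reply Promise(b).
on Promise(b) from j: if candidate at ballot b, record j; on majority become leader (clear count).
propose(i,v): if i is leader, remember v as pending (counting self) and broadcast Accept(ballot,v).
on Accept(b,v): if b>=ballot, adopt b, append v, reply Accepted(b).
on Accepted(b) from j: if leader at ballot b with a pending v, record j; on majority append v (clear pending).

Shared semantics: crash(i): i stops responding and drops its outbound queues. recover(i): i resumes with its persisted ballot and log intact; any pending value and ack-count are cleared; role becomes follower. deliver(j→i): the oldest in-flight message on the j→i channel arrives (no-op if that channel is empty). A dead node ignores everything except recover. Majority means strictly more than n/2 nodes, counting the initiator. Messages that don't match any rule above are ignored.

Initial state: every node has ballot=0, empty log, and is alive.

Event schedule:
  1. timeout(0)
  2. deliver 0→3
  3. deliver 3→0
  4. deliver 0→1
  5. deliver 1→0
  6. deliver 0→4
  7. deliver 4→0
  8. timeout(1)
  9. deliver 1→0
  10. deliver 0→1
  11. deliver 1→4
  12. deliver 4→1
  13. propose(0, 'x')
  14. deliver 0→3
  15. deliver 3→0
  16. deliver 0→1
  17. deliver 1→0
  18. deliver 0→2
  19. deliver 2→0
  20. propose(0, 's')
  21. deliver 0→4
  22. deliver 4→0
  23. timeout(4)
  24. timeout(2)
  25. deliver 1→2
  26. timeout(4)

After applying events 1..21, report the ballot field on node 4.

11

e1 timeout(0): 0[cand,b=5,-]
e2 deliver 0→3: 3[foll,b=5,-]
e3 deliver 3→0: ·
e4 deliver 0→1: 1[foll,b=5,-]
e5 deliver 1→0: 0[lead,b=5,-]
e6 deliver 0→4: 4[foll,b=5,-]
e7 deliver 4→0: ·
e8 timeout(1): 1[cand,b=11,-]
e9 deliver 1→0: 0[foll,b=11,-]
e10 deliver 0→1: ·
e11 deliver 1→4: 4[foll,b=11,-]
e12 deliver 4→1: 1[lead,b=11,-]
e13 propose(0,'x'): ·
e14 deliver 0→3: ·
e15 deliver 3→0: ·
e16 deliver 0→1: ·
e17 deliver 1→0: ·
e18 deliver 0→2: 2[foll,b=5,-]
e19 deliver 2→0: ·
e20 propose(0,'s'): ·
e21 deliver 0→4: ·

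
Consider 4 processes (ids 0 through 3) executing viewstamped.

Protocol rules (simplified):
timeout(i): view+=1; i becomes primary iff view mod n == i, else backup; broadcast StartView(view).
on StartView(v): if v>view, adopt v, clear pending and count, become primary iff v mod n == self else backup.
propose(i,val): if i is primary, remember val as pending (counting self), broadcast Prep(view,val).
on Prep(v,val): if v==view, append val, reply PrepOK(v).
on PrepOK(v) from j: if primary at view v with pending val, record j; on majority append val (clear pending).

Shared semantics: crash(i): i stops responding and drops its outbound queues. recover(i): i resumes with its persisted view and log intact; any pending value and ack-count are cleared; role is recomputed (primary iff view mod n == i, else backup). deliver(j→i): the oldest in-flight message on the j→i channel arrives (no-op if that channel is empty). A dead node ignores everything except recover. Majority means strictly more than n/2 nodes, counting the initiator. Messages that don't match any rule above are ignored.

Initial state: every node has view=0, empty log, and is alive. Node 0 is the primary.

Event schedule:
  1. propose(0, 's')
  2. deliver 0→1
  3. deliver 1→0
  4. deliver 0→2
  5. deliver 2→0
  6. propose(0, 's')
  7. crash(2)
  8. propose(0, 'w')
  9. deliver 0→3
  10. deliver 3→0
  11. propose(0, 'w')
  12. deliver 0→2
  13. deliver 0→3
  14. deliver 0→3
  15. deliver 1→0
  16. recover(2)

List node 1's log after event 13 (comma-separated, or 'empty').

after 1 — propose(0,'s'): ·
after 2 — deliver 0→1: n1:back/v0/[s]
after 3 — deliver 1→0: ·
after 4 — deliver 0→2: n2:back/v0/[s]
after 5 — deliver 2→0: n0:prim/v0/[s]
after 6 — propose(0,'s'): ·
after 7 — crash(2): n2:✗back/v0/[s]
after 8 — propose(0,'w'): ·
after 9 — deliver 0→3: n3:back/v0/[s]
after 10 — deliver 3→0: ·
after 11 — propose(0,'w'): ·
after 12 — deliver 0→2: ·
after 13 — deliver 0→3: n3:back/v0/[s,s]

s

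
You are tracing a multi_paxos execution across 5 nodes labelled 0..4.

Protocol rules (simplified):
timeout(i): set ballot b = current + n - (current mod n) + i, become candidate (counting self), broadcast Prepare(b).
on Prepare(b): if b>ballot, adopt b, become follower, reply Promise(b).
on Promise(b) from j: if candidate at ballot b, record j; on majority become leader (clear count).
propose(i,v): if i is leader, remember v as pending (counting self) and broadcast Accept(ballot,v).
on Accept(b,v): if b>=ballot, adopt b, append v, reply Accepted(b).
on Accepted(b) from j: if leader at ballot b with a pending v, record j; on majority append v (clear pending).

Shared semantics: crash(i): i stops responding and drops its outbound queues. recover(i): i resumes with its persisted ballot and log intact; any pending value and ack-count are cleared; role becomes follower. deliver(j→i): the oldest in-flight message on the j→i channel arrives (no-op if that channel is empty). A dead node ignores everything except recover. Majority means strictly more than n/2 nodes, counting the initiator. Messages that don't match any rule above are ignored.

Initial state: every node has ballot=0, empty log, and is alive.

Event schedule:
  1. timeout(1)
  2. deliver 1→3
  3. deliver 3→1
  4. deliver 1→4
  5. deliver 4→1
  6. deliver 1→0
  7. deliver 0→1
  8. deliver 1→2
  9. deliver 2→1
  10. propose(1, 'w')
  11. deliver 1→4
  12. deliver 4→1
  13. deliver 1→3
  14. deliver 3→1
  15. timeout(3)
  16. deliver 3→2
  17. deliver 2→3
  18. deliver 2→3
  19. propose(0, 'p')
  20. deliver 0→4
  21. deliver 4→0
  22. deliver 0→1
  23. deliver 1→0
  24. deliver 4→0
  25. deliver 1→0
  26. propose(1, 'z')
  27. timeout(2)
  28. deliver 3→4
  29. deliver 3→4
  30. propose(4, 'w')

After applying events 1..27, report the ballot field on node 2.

17

after 1 — timeout(1): n1:cand/b6/[-]
after 2 — deliver 1→3: n3:foll/b6/[-]
after 3 — deliver 3→1: ·
after 4 — deliver 1→4: n4:foll/b6/[-]
after 5 — deliver 4→1: n1:lead/b6/[-]
after 6 — deliver 1→0: n0:foll/b6/[-]
after 7 — deliver 0→1: ·
after 8 — deliver 1→2: n2:foll/b6/[-]
after 9 — deliver 2→1: ·
after 10 — propose(1,'w'): ·
after 11 — deliver 1→4: n4:foll/b6/[w]
after 12 — deliver 4→1: ·
after 13 — deliver 1→3: n3:foll/b6/[w]
after 14 — deliver 3→1: n1:lead/b6/[w]
after 15 — timeout(3): n3:cand/b13/[w]
after 16 — deliver 3→2: n2:foll/b13/[-]
after 17 — deliver 2→3: ·
after 18 — deliver 2→3: ·
after 19 — propose(0,'p'): ·
after 20 — deliver 0→4: ·
after 21 — deliver 4→0: ·
after 22 — deliver 0→1: ·
after 23 — deliver 1→0: n0:foll/b6/[w]
after 24 — deliver 4→0: ·
after 25 — deliver 1→0: ·
after 26 — propose(1,'z'): ·
after 27 — timeout(2): n2:cand/b17/[-]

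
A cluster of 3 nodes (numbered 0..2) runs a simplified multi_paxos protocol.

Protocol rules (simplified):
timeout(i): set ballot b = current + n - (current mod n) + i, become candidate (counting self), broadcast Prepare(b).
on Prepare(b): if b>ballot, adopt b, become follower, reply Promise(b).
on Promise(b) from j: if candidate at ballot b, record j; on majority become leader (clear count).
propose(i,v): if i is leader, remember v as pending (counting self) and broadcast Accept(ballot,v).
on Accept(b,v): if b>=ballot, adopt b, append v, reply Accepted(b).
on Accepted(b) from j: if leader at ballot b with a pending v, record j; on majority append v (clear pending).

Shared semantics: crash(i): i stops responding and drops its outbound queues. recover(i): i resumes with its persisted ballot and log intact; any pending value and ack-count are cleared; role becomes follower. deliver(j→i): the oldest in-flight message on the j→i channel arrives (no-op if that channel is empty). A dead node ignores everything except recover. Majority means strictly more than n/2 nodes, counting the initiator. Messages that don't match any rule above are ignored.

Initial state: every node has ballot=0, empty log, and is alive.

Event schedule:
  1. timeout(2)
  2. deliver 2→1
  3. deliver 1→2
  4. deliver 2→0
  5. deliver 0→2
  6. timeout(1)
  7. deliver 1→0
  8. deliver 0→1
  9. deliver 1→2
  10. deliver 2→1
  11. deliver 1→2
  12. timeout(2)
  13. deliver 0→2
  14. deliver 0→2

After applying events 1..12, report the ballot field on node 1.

7

e1 timeout(2): 2[cand,b=5,-]
e2 deliver 2→1: 1[foll,b=5,-]
e3 deliver 1→2: 2[lead,b=5,-]
e4 deliver 2→0: 0[foll,b=5,-]
e5 deliver 0→2: ·
e6 timeout(1): 1[cand,b=7,-]
e7 deliver 1→0: 0[foll,b=7,-]
e8 deliver 0→1: 1[lead,b=7,-]
e9 deliver 1→2: 2[foll,b=7,-]
e10 deliver 2→1: ·
e11 deliver 1→2: ·
e12 timeout(2): 2[cand,b=11,-]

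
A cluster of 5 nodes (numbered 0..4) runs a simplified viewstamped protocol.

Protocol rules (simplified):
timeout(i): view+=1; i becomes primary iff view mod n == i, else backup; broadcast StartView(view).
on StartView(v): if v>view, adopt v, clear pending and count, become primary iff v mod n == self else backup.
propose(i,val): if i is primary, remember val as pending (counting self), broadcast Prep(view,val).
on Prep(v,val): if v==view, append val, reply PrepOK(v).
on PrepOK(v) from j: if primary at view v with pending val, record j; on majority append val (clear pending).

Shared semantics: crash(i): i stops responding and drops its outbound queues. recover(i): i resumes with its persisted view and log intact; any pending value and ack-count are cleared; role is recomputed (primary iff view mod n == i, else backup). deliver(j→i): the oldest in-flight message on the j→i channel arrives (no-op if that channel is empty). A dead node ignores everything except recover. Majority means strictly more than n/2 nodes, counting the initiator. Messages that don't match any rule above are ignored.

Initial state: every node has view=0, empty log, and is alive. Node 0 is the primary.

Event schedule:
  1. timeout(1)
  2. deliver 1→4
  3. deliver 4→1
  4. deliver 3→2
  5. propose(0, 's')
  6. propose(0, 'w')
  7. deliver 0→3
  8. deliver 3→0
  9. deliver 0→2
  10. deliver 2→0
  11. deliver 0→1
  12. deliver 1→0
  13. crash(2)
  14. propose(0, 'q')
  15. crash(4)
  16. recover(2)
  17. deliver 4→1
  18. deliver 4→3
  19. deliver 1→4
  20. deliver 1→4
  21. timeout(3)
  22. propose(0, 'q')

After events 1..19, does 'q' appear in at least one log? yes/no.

no

after 1 — timeout(1): n1:prim/v1/[-]
after 2 — deliver 1→4: n4:back/v1/[-]
after 3 — deliver 4→1: ·
after 4 — deliver 3→2: ·
after 5 — propose(0,'s'): ·
after 6 — propose(0,'w'): ·
after 7 — deliver 0→3: n3:back/v0/[s]
after 8 — deliver 3→0: ·
after 9 — deliver 0→2: n2:back/v0/[s]
after 10 — deliver 2→0: n0:prim/v0/[w]
after 11 — deliver 0→1: ·
after 12 — deliver 1→0: n0:back/v1/[w]
after 13 — crash(2): n2:✗back/v0/[s]
after 14 — propose(0,'q'): ·
after 15 — crash(4): n4:✗back/v1/[-]
after 16 — recover(2): n2:back/v0/[s]
after 17 — deliver 4→1: ·
after 18 — deliver 4→3: ·
after 19 — deliver 1→4: ·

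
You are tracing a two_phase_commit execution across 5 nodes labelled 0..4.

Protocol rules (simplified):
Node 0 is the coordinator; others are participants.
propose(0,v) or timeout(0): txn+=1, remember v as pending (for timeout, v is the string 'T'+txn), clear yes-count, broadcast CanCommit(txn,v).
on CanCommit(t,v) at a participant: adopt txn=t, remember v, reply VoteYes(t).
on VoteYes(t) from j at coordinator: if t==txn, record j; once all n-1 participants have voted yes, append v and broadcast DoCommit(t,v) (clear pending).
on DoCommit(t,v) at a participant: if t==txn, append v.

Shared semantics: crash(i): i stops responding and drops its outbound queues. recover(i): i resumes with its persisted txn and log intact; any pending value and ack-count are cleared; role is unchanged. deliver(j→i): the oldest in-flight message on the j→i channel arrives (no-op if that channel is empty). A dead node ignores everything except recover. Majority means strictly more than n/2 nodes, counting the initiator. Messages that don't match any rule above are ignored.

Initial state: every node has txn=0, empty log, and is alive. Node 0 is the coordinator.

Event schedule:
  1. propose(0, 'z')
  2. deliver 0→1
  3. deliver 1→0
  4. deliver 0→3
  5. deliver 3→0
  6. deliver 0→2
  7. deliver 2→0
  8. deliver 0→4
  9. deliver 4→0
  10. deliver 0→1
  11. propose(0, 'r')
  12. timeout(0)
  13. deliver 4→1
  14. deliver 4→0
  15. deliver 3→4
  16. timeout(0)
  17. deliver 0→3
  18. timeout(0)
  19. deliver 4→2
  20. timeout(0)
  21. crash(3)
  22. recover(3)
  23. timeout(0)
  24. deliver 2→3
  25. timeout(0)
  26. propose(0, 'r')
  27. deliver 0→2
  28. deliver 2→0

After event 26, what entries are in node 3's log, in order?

step 1 propose(0,'z'): 0={coor,t=1,log=-}
step 2 deliver 0→1: 1={part,t=1,log=-}
step 3 deliver 1→0: —
step 4 deliver 0→3: 3={part,t=1,log=-}
step 5 deliver 3→0: —
step 6 deliver 0→2: 2={part,t=1,log=-}
step 7 deliver 2→0: —
step 8 deliver 0→4: 4={part,t=1,log=-}
step 9 deliver 4→0: 0={coor,t=1,log=z}
step 10 deliver 0→1: 1={part,t=1,log=z}
step 11 propose(0,'r'): 0={coor,t=2,log=z}
step 12 timeout(0): 0={coor,t=3,log=z}
step 13 deliver 4→1: —
step 14 deliver 4→0: —
step 15 deliver 3→4: —
step 16 timeout(0): 0={coor,t=4,log=z}
step 17 deliver 0→3: 3={part,t=1,log=z}
step 18 timeout(0): 0={coor,t=5,log=z}
step 19 deliver 4→2: —
step 20 timeout(0): 0={coor,t=6,log=z}
step 21 crash(3): 3={✗part,t=1,log=z}
step 22 recover(3): 3={part,t=1,log=z}
step 23 timeout(0): 0={coor,t=7,log=z}
step 24 deliver 2→3: —
step 25 timeout(0): 0={coor,t=8,log=z}
step 26 propose(0,'r'): 0={coor,t=9,log=z}

z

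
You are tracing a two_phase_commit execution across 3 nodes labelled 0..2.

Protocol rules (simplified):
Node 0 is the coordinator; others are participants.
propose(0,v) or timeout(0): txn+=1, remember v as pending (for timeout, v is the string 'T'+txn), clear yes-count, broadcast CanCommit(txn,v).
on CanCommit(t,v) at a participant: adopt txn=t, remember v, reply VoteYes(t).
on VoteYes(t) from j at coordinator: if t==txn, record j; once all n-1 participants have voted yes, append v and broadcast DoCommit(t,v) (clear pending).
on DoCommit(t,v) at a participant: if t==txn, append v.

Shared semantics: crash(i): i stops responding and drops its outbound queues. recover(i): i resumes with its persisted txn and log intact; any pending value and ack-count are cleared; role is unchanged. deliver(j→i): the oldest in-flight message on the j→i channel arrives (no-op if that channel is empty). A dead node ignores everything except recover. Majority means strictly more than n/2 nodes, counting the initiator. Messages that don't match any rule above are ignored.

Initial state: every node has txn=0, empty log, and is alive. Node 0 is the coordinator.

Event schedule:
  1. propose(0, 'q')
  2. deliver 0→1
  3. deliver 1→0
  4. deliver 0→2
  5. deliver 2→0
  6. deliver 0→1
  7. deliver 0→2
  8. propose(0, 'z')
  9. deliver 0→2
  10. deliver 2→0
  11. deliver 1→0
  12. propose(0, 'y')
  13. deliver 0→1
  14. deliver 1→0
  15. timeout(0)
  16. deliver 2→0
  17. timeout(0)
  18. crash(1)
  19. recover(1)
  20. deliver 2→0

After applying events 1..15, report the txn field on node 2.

2

1. propose(0,'q'):  <0:coor t1 ->
2. deliver 0→1:  <1:part t1 ->
3. deliver 1→0:  nop
4. deliver 0→2:  <2:part t1 ->
5. deliver 2→0:  <0:coor t1 q>
6. deliver 0→1:  <1:part t1 q>
7. deliver 0→2:  <2:part t1 q>
8. propose(0,'z'):  <0:coor t2 q>
9. deliver 0→2:  <2:part t2 q>
10. deliver 2→0:  nop
11. deliver 1→0:  nop
12. propose(0,'y'):  <0:coor t3 q>
13. deliver 0→1:  <1:part t2 q>
14. deliver 1→0:  nop
15. timeout(0):  <0:coor t4 q>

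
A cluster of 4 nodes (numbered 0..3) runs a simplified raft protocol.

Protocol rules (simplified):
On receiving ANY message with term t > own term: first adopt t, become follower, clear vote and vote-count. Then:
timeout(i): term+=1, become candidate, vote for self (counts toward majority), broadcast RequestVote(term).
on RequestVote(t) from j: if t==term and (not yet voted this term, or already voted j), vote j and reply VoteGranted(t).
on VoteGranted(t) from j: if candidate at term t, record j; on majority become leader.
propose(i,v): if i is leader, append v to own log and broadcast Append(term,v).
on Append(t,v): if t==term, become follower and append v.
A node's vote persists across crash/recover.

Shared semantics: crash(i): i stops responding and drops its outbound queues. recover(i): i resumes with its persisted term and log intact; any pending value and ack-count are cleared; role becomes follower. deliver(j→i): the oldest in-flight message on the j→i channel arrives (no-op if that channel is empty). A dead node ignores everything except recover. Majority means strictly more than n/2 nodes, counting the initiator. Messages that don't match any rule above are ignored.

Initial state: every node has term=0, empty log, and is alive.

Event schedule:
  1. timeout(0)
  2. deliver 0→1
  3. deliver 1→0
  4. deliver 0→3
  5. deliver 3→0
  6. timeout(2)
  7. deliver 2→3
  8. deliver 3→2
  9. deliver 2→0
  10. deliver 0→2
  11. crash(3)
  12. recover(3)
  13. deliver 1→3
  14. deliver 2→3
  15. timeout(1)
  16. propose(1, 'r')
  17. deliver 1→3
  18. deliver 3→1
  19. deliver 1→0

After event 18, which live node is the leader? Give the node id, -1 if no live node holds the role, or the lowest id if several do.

e1 timeout(0): 0[cand,t=1,-]
e2 deliver 0→1: 1[foll,t=1,-]
e3 deliver 1→0: ·
e4 deliver 0→3: 3[foll,t=1,-]
e5 deliver 3→0: 0[lead,t=1,-]
e6 timeout(2): 2[cand,t=1,-]
e7 deliver 2→3: ·
e8 deliver 3→2: ·
e9 deliver 2→0: ·
e10 deliver 0→2: ·
e11 crash(3): 3[✗foll,t=1,-]
e12 recover(3): 3[foll,t=1,-]
e13 deliver 1→3: ·
e14 deliver 2→3: ·
e15 timeout(1): 1[cand,t=2,-]
e16 propose(1,'r'): ·
e17 deliver 1→3: 3[foll,t=2,-]
e18 deliver 3→1: ·

0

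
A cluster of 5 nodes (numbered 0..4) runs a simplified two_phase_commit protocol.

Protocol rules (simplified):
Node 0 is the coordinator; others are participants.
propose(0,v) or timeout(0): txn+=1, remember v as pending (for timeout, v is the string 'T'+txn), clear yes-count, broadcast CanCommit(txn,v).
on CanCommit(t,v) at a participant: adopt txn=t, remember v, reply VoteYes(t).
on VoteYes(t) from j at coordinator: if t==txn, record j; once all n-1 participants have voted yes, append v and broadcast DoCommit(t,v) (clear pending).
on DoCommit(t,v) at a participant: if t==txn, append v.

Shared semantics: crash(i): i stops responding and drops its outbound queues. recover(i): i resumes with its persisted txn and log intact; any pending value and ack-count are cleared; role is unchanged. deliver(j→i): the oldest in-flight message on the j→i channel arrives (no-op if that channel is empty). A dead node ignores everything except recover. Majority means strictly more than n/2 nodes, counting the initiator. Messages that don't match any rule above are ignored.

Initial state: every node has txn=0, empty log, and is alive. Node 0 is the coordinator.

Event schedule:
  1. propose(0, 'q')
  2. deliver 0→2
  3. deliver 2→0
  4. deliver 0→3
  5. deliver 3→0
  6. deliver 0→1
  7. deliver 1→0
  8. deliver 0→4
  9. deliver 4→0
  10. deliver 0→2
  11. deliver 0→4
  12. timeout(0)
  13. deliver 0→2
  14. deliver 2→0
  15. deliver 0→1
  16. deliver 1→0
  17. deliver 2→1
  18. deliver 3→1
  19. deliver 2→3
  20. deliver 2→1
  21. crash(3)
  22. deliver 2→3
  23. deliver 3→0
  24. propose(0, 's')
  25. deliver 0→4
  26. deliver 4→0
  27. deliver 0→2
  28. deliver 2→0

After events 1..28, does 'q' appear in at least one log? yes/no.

1. propose(0,'q'):  <0:coor t1 ->
2. deliver 0→2:  <2:part t1 ->
3. deliver 2→0:  nop
4. deliver 0→3:  <3:part t1 ->
5. deliver 3→0:  nop
6. deliver 0→1:  <1:part t1 ->
7. deliver 1→0:  nop
8. deliver 0→4:  <4:part t1 ->
9. deliver 4→0:  <0:coor t1 q>
10. deliver 0→2:  <2:part t1 q>
11. deliver 0→4:  <4:part t1 q>
12. timeout(0):  <0:coor t2 q>
13. deliver 0→2:  <2:part t2 q>
14. deliver 2→0:  nop
15. deliver 0→1:  <1:part t1 q>
16. deliver 1→0:  nop
17. deliver 2→1:  nop
18. deliver 3→1:  nop
19. deliver 2→3:  nop
20. deliver 2→1:  nop
21. crash(3):  <3:✗part t1 ->
22. deliver 2→3:  nop
23. deliver 3→0:  nop
24. propose(0,'s'):  <0:coor t3 q>
25. deliver 0→4:  <4:part t2 q>
26. deliver 4→0:  nop
27. deliver 0→2:  <2:part t3 q>
28. deliver 2→0:  nop

yes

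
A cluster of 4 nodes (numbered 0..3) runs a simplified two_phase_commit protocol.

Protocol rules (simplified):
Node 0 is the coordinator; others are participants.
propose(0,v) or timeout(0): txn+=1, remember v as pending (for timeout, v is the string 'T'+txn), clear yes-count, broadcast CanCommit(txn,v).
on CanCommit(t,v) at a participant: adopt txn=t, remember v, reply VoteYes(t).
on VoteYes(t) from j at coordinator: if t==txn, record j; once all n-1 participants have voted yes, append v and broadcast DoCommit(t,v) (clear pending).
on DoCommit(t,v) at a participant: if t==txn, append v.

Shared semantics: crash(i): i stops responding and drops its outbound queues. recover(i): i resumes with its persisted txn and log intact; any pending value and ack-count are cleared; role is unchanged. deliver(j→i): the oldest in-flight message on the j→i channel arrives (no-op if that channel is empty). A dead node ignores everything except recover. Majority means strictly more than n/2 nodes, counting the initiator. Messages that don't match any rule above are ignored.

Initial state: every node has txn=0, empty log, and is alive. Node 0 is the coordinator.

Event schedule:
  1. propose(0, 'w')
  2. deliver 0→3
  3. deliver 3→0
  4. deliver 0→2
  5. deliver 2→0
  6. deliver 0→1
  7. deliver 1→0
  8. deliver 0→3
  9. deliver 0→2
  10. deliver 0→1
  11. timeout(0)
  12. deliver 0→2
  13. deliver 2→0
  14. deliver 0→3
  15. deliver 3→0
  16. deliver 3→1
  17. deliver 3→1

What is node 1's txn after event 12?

after 1 — propose(0,'w'): n0:coor/t1/[-]
after 2 — deliver 0→3: n3:part/t1/[-]
after 3 — deliver 3→0: ·
after 4 — deliver 0→2: n2:part/t1/[-]
after 5 — deliver 2→0: ·
after 6 — deliver 0→1: n1:part/t1/[-]
after 7 — deliver 1→0: n0:coor/t1/[w]
after 8 — deliver 0→3: n3:part/t1/[w]
after 9 — deliver 0→2: n2:part/t1/[w]
after 10 — deliver 0→1: n1:part/t1/[w]
after 11 — timeout(0): n0:coor/t2/[w]
after 12 — deliver 0→2: n2:part/t2/[w]

1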